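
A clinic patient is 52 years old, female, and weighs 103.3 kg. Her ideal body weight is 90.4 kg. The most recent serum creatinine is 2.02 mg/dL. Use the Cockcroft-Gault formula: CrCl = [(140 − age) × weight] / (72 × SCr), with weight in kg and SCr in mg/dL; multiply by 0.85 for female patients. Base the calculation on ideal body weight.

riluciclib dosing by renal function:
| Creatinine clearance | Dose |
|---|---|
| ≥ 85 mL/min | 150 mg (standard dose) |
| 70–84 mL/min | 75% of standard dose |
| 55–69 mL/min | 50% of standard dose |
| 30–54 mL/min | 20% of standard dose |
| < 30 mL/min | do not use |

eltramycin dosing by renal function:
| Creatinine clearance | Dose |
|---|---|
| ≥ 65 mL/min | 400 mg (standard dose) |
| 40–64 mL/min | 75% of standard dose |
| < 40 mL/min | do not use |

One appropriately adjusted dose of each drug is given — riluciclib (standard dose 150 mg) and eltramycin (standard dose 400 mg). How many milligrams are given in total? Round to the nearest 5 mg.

CrCl = (140 − 52) × 90.4 / (72 × 2.02) × 0.85 = 7955.2 / 145.44 × 0.85 ≈ 46.5 mL/min
CrCl ≈ 46 mL/min.
riluciclib: 30–54 mL/min → 20% of 150 mg = 30 mg.
eltramycin: 40–64 mL/min → 75% of 400 mg = 300 mg.
Total = 30 + 300 = 330 mg.

330 mg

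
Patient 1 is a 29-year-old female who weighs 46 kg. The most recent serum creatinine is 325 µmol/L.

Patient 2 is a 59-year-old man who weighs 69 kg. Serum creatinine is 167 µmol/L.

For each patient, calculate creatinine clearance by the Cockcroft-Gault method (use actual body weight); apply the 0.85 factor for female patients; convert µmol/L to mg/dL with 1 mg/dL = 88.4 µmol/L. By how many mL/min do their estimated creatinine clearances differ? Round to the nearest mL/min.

Patient 1: SCr = 325 / 88.4 = 3.676 mg/dL
Patient 1: CrCl = (140 − 29) × 46 / (72 × 3.676) × 0.85 = 5106.0 / 264.67 × 0.85 ≈ 16.4 mL/min
Patient 2: SCr = 167 / 88.4 = 1.889 mg/dL
Patient 2: CrCl = (140 − 59) × 69 / (72 × 1.889) = 5589.0 / 136.01 ≈ 41.1 mL/min
|16.4 − 41.1| = 24.7 mL/min

25 mL/min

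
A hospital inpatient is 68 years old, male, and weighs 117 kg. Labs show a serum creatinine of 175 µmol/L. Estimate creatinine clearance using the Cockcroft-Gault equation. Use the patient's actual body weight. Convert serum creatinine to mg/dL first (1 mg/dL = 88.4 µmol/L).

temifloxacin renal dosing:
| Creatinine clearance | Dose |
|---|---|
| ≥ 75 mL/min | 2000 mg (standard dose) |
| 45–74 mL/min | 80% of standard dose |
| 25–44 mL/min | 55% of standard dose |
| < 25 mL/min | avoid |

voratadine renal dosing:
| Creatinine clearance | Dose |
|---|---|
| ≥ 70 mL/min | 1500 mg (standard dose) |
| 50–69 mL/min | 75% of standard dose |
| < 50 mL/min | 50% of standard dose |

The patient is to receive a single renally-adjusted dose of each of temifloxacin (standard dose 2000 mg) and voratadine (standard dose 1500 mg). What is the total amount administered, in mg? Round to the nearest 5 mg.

SCr = 175 / 88.4 = 1.98 mg/dL
CrCl = (140 − 68) × 117 / (72 × 1.98) = 8424.0 / 142.56 ≈ 59.1 mL/min
CrCl ≈ 59 mL/min.
temifloxacin: 45–74 mL/min → 80% of 2000 mg = 1600 mg.
voratadine: 50–69 mL/min → 75% of 1500 mg = 1125 mg.
Total = 1600 + 1125 = 2725 mg.

2725 mg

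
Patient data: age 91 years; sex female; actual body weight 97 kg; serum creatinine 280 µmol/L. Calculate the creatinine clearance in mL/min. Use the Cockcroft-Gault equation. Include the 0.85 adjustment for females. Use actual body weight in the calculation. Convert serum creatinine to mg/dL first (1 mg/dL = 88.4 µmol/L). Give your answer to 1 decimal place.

SCr = 280 / 88.4 = 3.167 mg/dL
CrCl = (140 − 91) × 97 / (72 × 3.167) × 0.85 = 4753.0 / 228.02 × 0.85 ≈ 17.7 mL/min

17.7 mL/min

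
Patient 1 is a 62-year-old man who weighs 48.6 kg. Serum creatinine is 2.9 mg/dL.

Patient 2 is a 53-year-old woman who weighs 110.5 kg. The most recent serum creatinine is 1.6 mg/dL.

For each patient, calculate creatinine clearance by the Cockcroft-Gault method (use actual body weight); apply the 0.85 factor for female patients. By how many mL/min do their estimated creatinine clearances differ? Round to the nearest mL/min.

Patient 1: CrCl = (140 − 62) × 48.6 / (72 × 2.9) = 3790.8 / 208.80 ≈ 18.2 mL/min
Patient 2: CrCl = (140 − 53) × 110.5 / (72 × 1.6) × 0.85 = 9613.5 / 115.20 × 0.85 ≈ 70.9 mL/min
|18.2 − 70.9| = 52.7 mL/min

53 mL/min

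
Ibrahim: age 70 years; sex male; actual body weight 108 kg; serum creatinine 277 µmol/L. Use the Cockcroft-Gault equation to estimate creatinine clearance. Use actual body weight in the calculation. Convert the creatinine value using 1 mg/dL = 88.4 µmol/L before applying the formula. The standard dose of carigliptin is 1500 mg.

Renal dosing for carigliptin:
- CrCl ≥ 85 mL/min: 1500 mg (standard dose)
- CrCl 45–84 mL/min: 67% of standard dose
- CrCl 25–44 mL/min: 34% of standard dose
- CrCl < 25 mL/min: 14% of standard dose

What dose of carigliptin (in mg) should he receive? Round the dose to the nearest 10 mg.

510 mg

SCr = 277 / 88.4 = 3.133 mg/dL
CrCl = (140 − 70) × 108 / (72 × 3.133) = 7560.0 / 225.58 ≈ 33.5 mL/min
CrCl ≈ 34 mL/min → bracket 25–44 mL/min.
34% of 1500 mg = 510 mg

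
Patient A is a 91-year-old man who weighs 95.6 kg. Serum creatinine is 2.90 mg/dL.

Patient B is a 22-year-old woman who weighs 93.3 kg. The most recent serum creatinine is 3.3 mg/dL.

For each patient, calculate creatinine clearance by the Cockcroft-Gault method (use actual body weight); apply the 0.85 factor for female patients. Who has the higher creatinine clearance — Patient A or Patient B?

Patient B

Patient A: CrCl = (140 − 91) × 95.6 / (72 × 2.9) = 4684.4 / 208.80 ≈ 22.4 mL/min
Patient B: CrCl = (140 − 22) × 93.3 / (72 × 3.3) × 0.85 = 11009.4 / 237.60 × 0.85 ≈ 39.4 mL/min
22.4 vs 39.4 mL/min → Patient B is higher.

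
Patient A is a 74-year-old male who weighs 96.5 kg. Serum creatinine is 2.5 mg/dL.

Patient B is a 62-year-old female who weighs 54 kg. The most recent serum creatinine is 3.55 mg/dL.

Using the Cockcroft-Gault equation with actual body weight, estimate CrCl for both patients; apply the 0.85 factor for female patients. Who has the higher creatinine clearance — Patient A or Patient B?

Patient A

Patient A: CrCl = (140 − 74) × 96.5 / (72 × 2.5) = 6369.0 / 180.00 ≈ 35.4 mL/min
Patient B: CrCl = (140 − 62) × 54 / (72 × 3.55) × 0.85 = 4212.0 / 255.60 × 0.85 ≈ 14.0 mL/min
35.4 vs 14.0 mL/min → Patient A is higher.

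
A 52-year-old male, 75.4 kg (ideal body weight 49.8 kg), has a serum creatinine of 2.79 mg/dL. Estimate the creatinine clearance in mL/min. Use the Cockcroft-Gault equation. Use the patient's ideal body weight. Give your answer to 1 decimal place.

21.8 mL/min

CrCl = (140 − 52) × 49.8 / (72 × 2.79) = 4382.4 / 200.88 ≈ 21.8 mL/min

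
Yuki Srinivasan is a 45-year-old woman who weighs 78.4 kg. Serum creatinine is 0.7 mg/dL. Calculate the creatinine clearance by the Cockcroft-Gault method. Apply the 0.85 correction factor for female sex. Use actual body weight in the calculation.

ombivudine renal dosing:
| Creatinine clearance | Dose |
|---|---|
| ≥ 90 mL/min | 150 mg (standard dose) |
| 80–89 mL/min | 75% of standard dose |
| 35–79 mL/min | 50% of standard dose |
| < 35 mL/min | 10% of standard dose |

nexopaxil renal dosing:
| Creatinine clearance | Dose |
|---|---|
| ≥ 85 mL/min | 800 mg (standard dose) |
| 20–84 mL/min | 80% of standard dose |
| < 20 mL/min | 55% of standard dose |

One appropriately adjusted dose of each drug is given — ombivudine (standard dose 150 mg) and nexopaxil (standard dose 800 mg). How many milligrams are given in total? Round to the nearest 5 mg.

CrCl = (140 − 45) × 78.4 / (72 × 0.7) × 0.85 = 7448.0 / 50.40 × 0.85 ≈ 125.6 mL/min
CrCl ≈ 126 mL/min.
ombivudine: ≥ 90 mL/min → 100% of 150 mg = 150 mg.
nexopaxil: ≥ 85 mL/min → 100% of 800 mg = 800 mg.
Total = 150 + 800 = 950 mg.

950 mg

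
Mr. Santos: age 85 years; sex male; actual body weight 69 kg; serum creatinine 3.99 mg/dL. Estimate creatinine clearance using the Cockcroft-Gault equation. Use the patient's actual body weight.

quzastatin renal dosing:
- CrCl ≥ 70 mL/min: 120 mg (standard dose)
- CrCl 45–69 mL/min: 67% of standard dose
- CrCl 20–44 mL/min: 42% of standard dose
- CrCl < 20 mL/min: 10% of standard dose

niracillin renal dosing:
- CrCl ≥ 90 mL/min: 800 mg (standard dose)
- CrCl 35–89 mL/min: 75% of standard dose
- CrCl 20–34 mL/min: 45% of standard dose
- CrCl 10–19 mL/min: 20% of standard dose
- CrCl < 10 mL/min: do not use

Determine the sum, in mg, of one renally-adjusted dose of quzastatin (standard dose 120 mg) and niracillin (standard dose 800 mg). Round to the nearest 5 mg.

CrCl = (140 − 85) × 69 / (72 × 3.99) = 3795.0 / 287.28 ≈ 13.2 mL/min
CrCl ≈ 13 mL/min.
quzastatin: < 20 mL/min → 10% of 120 mg = 12 mg.
niracillin: 10–19 mL/min → 20% of 800 mg = 160 mg.
Total = 12 + 160 = 172 mg.

170 mg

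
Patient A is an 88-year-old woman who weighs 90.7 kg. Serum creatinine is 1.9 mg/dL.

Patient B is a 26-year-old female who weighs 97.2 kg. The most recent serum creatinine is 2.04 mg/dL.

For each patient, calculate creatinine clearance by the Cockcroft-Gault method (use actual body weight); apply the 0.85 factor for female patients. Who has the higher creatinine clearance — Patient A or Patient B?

Patient A: CrCl = (140 − 88) × 90.7 / (72 × 1.9) × 0.85 = 4716.4 / 136.80 × 0.85 ≈ 29.3 mL/min
Patient B: CrCl = (140 − 26) × 97.2 / (72 × 2.04) × 0.85 = 11080.8 / 146.88 × 0.85 ≈ 64.1 mL/min
29.3 vs 64.1 mL/min → Patient B is higher.

Patient B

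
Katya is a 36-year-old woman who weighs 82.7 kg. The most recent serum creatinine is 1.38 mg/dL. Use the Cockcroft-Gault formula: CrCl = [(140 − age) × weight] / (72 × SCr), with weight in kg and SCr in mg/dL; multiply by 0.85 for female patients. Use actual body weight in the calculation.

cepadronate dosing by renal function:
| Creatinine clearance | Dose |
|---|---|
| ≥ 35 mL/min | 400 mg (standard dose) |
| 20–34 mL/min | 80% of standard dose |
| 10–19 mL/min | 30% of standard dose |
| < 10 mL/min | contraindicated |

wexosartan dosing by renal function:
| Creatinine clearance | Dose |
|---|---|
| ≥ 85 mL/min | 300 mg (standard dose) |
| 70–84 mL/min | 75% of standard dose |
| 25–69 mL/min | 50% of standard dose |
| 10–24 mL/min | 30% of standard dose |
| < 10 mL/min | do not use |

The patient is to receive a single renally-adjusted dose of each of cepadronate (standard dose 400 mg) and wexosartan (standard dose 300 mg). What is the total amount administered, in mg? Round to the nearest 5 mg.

625 mg

CrCl = (140 − 36) × 82.7 / (72 × 1.38) × 0.85 = 8600.8 / 99.36 × 0.85 ≈ 73.6 mL/min
CrCl ≈ 74 mL/min.
cepadronate: ≥ 35 mL/min → 100% of 400 mg = 400 mg.
wexosartan: 70–84 mL/min → 75% of 300 mg = 225 mg.
Total = 400 + 225 = 625 mg.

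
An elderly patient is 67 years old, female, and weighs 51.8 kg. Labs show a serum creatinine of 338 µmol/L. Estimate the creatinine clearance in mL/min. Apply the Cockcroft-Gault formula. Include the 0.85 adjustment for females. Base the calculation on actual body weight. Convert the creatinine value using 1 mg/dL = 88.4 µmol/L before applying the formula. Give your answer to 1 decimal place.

11.7 mL/min

SCr = 338 / 88.4 = 3.824 mg/dL
CrCl = (140 − 67) × 51.8 / (72 × 3.824) × 0.85 = 3781.4 / 275.33 × 0.85 ≈ 11.7 mL/min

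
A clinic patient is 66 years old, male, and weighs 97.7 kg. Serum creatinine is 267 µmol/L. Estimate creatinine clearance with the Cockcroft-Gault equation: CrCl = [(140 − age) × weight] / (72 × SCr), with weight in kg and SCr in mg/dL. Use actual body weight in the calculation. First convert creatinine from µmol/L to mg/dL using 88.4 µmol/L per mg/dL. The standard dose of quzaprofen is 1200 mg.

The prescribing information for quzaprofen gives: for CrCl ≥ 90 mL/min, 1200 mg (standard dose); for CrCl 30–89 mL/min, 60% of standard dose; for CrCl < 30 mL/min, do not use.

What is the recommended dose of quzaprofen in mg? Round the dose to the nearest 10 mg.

SCr = 267 / 88.4 = 3.02 mg/dL
CrCl = (140 − 66) × 97.7 / (72 × 3.02) = 7229.8 / 217.44 ≈ 33.2 mL/min
CrCl ≈ 33 mL/min → bracket 30–89 mL/min.
60% of 1200 mg = 720 mg

720 mg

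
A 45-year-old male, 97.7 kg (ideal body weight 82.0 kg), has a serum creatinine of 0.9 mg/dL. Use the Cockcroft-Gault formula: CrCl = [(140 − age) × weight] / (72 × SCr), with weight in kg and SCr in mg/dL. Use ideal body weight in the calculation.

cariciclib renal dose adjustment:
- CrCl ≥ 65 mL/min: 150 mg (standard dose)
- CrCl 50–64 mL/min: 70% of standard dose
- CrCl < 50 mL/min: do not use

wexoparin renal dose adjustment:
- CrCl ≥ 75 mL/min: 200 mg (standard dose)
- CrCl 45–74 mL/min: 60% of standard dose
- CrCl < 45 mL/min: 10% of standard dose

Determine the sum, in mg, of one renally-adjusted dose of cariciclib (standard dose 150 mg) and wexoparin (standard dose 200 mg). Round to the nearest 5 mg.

CrCl = (140 − 45) × 82 / (72 × 0.9) = 7790.0 / 64.80 ≈ 120.2 mL/min
CrCl ≈ 120 mL/min.
cariciclib: ≥ 65 mL/min → 100% of 150 mg = 150 mg.
wexoparin: ≥ 75 mL/min → 100% of 200 mg = 200 mg.
Total = 150 + 200 = 350 mg.

350 mg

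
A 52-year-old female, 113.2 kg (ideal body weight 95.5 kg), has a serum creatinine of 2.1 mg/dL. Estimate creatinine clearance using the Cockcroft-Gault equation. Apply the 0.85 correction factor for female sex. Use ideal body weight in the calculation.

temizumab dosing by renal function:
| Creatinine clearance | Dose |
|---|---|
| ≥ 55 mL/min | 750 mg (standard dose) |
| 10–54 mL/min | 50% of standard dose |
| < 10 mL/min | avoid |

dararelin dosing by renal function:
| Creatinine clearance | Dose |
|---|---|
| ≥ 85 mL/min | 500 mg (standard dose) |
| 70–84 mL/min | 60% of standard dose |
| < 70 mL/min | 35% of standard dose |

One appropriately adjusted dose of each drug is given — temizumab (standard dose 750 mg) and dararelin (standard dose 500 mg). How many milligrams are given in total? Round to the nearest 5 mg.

CrCl = (140 − 52) × 95.5 / (72 × 2.1) × 0.85 = 8404.0 / 151.20 × 0.85 ≈ 47.2 mL/min
CrCl ≈ 47 mL/min.
temizumab: 10–54 mL/min → 50% of 750 mg = 375 mg.
dararelin: < 70 mL/min → 35% of 500 mg = 175 mg.
Total = 375 + 175 = 550 mg.

550 mg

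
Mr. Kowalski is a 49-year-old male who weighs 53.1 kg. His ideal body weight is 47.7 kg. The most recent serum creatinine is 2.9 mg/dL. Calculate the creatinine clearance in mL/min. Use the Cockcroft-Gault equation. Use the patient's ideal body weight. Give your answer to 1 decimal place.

CrCl = (140 − 49) × 47.7 / (72 × 2.9) = 4340.7 / 208.80 ≈ 20.8 mL/min

20.8 mL/min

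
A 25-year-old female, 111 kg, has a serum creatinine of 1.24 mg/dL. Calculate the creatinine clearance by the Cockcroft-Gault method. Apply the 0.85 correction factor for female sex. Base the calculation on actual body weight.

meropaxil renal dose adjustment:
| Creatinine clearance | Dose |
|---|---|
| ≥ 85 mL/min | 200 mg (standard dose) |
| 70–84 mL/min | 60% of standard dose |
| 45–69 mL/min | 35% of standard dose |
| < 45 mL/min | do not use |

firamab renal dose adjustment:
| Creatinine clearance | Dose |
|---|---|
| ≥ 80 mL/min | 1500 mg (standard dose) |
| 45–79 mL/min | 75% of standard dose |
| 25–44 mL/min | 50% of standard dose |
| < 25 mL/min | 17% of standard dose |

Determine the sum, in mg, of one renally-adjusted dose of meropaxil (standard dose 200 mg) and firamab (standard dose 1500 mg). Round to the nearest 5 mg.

CrCl = (140 − 25) × 111 / (72 × 1.24) × 0.85 = 12765.0 / 89.28 × 0.85 ≈ 121.5 mL/min
CrCl ≈ 122 mL/min.
meropaxil: ≥ 85 mL/min → 100% of 200 mg = 200 mg.
firamab: ≥ 80 mL/min → 100% of 1500 mg = 1500 mg.
Total = 200 + 1500 = 1700 mg.

1700 mg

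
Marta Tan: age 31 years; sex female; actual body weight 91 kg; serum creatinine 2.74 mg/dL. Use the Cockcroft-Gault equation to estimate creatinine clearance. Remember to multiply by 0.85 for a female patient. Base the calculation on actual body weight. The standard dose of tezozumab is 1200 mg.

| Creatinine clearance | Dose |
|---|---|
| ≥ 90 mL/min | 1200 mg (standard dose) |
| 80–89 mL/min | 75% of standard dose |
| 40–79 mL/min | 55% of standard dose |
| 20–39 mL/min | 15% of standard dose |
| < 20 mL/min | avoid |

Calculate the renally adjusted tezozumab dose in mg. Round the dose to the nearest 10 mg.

CrCl = (140 − 31) × 91 / (72 × 2.74) × 0.85 = 9919.0 / 197.28 × 0.85 ≈ 42.7 mL/min
CrCl ≈ 43 mL/min → bracket 40–79 mL/min.
55% of 1200 mg = 660 mg

660 mg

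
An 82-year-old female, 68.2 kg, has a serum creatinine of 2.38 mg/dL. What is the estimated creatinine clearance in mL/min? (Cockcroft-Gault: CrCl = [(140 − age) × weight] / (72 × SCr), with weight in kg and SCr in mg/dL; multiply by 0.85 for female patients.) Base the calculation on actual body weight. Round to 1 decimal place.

CrCl = (140 − 82) × 68.2 / (72 × 2.38) × 0.85 = 3955.6 / 171.36 × 0.85 ≈ 19.6 mL/min

19.6 mL/min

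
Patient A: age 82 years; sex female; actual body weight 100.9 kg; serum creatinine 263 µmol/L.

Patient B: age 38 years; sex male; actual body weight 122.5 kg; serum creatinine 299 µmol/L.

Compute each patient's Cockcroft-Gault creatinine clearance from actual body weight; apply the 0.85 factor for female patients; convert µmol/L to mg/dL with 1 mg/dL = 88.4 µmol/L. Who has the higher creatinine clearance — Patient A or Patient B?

Patient A: SCr = 263 / 88.4 = 2.975 mg/dL
Patient A: CrCl = (140 − 82) × 100.9 / (72 × 2.975) × 0.85 = 5852.2 / 214.20 × 0.85 ≈ 23.2 mL/min
Patient B: SCr = 299 / 88.4 = 3.382 mg/dL
Patient B: CrCl = (140 − 38) × 122.5 / (72 × 3.382) = 12495.0 / 243.50 ≈ 51.3 mL/min
23.2 vs 51.3 mL/min → Patient B is higher.

Patient B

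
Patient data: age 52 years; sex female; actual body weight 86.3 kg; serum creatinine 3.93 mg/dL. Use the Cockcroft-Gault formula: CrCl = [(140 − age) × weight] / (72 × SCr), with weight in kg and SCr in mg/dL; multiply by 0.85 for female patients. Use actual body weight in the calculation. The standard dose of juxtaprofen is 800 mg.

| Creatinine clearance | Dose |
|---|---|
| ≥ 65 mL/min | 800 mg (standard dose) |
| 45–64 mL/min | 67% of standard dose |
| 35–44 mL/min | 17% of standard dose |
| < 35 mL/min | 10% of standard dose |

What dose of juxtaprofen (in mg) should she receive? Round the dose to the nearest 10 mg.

80 mg

CrCl = (140 − 52) × 86.3 / (72 × 3.93) × 0.85 = 7594.4 / 282.96 × 0.85 ≈ 22.8 mL/min
CrCl ≈ 23 mL/min → bracket < 35 mL/min.
10% of 800 mg = 80 mg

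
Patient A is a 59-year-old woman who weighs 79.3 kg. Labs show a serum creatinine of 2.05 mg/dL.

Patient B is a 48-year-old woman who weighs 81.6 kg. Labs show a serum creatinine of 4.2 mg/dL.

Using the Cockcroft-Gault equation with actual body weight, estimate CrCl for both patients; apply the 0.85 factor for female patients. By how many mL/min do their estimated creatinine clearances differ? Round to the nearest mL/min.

Patient A: CrCl = (140 − 59) × 79.3 / (72 × 2.05) × 0.85 = 6423.3 / 147.60 × 0.85 ≈ 37.0 mL/min
Patient B: CrCl = (140 − 48) × 81.6 / (72 × 4.2) × 0.85 = 7507.2 / 302.40 × 0.85 ≈ 21.1 mL/min
|37.0 − 21.1| = 15.9 mL/min

16 mL/min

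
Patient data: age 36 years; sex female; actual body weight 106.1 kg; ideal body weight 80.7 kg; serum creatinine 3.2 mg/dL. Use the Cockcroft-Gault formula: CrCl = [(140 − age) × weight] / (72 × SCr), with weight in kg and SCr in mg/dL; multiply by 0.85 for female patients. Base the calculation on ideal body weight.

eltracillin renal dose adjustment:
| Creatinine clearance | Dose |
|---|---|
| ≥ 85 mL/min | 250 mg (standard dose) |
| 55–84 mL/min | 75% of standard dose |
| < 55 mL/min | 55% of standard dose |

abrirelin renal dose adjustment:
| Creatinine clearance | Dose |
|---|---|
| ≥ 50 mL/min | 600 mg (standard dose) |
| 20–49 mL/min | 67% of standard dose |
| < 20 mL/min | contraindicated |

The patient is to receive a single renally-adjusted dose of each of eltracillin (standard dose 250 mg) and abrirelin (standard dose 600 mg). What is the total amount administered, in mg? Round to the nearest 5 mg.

540 mg

CrCl = (140 − 36) × 80.7 / (72 × 3.2) × 0.85 = 8392.8 / 230.40 × 0.85 ≈ 31.0 mL/min
CrCl ≈ 31 mL/min.
eltracillin: < 55 mL/min → 55% of 250 mg = 137.5 mg.
abrirelin: 20–49 mL/min → 67% of 600 mg = 402 mg.
Total = 137.5 + 402 = 539.5 mg.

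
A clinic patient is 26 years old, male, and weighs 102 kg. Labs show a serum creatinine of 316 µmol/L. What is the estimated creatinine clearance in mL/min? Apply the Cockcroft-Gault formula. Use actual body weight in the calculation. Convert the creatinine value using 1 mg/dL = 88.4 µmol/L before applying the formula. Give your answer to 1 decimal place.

SCr = 316 / 88.4 = 3.575 mg/dL
CrCl = (140 − 26) × 102 / (72 × 3.575) = 11628.0 / 257.40 ≈ 45.2 mL/min

45.2 mL/min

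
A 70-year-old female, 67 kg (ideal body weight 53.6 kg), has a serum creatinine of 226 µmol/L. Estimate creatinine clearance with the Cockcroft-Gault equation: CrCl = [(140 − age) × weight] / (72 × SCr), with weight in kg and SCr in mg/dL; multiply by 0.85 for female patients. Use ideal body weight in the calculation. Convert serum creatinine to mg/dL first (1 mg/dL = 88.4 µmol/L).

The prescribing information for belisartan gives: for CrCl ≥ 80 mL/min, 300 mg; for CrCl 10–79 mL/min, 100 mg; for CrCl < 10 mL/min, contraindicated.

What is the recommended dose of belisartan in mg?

SCr = 226 / 88.4 = 2.557 mg/dL
CrCl = (140 − 70) × 53.6 / (72 × 2.557) × 0.85 = 3752.0 / 184.10 × 0.85 ≈ 17.3 mL/min
CrCl ≈ 17 mL/min → bracket 10–79 mL/min.
Dose for this bracket: 100 mg.

100 mg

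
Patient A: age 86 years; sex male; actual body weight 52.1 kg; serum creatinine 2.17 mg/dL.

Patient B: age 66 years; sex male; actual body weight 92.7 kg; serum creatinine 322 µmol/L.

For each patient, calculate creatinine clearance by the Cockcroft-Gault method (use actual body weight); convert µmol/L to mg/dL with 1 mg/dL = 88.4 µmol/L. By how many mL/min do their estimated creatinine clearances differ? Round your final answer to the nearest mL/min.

Patient A: CrCl = (140 − 86) × 52.1 / (72 × 2.17) = 2813.4 / 156.24 ≈ 18.0 mL/min
Patient B: SCr = 322 / 88.4 = 3.643 mg/dL
Patient B: CrCl = (140 − 66) × 92.7 / (72 × 3.643) = 6859.8 / 262.30 ≈ 26.2 mL/min
|18.0 − 26.2| = 8.2 mL/min

8 mL/min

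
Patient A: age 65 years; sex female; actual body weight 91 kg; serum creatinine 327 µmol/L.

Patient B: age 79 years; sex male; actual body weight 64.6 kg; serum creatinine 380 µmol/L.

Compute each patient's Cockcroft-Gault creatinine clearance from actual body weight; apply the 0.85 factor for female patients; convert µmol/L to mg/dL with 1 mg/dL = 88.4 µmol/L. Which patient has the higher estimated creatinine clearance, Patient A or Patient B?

Patient A: SCr = 327 / 88.4 = 3.699 mg/dL
Patient A: CrCl = (140 − 65) × 91 / (72 × 3.699) × 0.85 = 6825.0 / 266.33 × 0.85 ≈ 21.8 mL/min
Patient B: SCr = 380 / 88.4 = 4.299 mg/dL
Patient B: CrCl = (140 − 79) × 64.6 / (72 × 4.299) = 3940.6 / 309.53 ≈ 12.7 mL/min
21.8 vs 12.7 mL/min → Patient A is higher.

Patient A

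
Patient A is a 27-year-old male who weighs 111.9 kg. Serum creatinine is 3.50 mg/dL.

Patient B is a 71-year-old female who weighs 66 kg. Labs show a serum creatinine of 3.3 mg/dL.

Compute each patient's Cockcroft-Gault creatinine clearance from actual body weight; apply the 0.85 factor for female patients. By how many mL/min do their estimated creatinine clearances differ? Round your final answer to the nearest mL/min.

Patient A: CrCl = (140 − 27) × 111.9 / (72 × 3.5) = 12644.7 / 252.00 ≈ 50.2 mL/min
Patient B: CrCl = (140 − 71) × 66 / (72 × 3.3) × 0.85 = 4554.0 / 237.60 × 0.85 ≈ 16.3 mL/min
|50.2 − 16.3| = 33.9 mL/min

34 mL/min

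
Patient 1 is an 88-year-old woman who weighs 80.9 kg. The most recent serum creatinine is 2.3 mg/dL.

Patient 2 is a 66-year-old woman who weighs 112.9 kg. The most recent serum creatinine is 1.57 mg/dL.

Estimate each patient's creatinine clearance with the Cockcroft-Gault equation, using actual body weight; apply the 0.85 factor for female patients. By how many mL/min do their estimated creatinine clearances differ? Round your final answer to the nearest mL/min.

Patient 1: CrCl = (140 − 88) × 80.9 / (72 × 2.3) × 0.85 = 4206.8 / 165.60 × 0.85 ≈ 21.6 mL/min
Patient 2: CrCl = (140 − 66) × 112.9 / (72 × 1.57) × 0.85 = 8354.6 / 113.04 × 0.85 ≈ 62.8 mL/min
|21.6 − 62.8| = 41.2 mL/min

41 mL/min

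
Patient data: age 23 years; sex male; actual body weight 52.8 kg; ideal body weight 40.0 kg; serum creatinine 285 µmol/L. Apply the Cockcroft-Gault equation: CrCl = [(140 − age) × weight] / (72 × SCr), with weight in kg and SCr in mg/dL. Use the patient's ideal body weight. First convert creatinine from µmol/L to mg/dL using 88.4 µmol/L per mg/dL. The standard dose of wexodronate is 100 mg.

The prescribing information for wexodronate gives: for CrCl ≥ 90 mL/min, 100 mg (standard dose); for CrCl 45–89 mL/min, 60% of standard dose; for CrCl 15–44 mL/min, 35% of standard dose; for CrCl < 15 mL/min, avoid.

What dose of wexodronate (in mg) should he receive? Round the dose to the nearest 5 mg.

SCr = 285 / 88.4 = 3.224 mg/dL
CrCl = (140 − 23) × 40 / (72 × 3.224) = 4680.0 / 232.13 ≈ 20.2 mL/min
CrCl ≈ 20 mL/min → bracket 15–44 mL/min.
35% of 100 mg = 35 mg

35 mg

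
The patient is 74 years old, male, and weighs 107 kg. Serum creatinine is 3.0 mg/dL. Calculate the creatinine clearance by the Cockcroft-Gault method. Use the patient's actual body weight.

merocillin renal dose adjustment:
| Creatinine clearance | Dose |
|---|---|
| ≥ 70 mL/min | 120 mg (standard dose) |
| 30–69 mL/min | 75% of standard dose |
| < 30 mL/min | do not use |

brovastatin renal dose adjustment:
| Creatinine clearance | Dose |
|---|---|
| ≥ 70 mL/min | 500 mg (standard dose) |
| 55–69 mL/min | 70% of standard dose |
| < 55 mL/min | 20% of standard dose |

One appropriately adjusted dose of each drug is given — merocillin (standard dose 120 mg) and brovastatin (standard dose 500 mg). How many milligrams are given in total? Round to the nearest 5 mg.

CrCl = (140 − 74) × 107 / (72 × 3) = 7062.0 / 216.00 ≈ 32.7 mL/min
CrCl ≈ 33 mL/min.
merocillin: 30–69 mL/min → 75% of 120 mg = 90 mg.
brovastatin: < 55 mL/min → 20% of 500 mg = 100 mg.
Total = 90 + 100 = 190 mg.

190 mg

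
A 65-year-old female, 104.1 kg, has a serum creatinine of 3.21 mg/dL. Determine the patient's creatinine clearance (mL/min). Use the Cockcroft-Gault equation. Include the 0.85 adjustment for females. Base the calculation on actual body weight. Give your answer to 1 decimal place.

CrCl = (140 − 65) × 104.1 / (72 × 3.21) × 0.85 = 7807.5 / 231.12 × 0.85 ≈ 28.7 mL/min

28.7 mL/min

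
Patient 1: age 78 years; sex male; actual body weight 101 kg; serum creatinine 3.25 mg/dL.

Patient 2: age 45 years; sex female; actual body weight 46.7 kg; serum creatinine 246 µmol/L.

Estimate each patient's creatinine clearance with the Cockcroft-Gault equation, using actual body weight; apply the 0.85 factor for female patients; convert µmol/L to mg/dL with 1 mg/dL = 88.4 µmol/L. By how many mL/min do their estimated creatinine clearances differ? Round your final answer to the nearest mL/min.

8 mL/min

Patient 1: CrCl = (140 − 78) × 101 / (72 × 3.25) = 6262.0 / 234.00 ≈ 26.8 mL/min
Patient 2: SCr = 246 / 88.4 = 2.783 mg/dL
Patient 2: CrCl = (140 − 45) × 46.7 / (72 × 2.783) × 0.85 = 4436.5 / 200.38 × 0.85 ≈ 18.8 mL/min
|26.8 − 18.8| = 8.0 mL/min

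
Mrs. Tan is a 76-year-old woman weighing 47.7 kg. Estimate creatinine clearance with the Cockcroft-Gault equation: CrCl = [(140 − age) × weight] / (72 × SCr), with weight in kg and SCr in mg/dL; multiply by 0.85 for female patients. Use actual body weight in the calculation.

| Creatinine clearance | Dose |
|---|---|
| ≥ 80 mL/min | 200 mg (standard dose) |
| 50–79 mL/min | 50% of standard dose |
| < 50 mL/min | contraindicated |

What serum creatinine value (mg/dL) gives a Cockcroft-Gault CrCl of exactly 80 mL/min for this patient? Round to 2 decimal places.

Standard dose requires CrCl ≥ 80 mL/min.
Set (140 − 76) × 47.7 × 0.85 / (72 × SCr) = 80
SCr = (140 − 76) × 47.7 × 0.85 / (72 × 80) = 0.451 mg/dL

0.45 mg/dL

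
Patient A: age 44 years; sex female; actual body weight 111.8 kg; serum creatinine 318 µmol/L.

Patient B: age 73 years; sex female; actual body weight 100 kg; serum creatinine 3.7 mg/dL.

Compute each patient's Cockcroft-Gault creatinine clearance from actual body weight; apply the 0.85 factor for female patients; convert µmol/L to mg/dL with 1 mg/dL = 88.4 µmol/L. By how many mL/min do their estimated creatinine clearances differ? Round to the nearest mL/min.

Patient A: SCr = 318 / 88.4 = 3.597 mg/dL
Patient A: CrCl = (140 − 44) × 111.8 / (72 × 3.597) × 0.85 = 10732.8 / 258.98 × 0.85 ≈ 35.2 mL/min
Patient B: CrCl = (140 − 73) × 100 / (72 × 3.7) × 0.85 = 6700.0 / 266.40 × 0.85 ≈ 21.4 mL/min
|35.2 − 21.4| = 13.8 mL/min

14 mL/min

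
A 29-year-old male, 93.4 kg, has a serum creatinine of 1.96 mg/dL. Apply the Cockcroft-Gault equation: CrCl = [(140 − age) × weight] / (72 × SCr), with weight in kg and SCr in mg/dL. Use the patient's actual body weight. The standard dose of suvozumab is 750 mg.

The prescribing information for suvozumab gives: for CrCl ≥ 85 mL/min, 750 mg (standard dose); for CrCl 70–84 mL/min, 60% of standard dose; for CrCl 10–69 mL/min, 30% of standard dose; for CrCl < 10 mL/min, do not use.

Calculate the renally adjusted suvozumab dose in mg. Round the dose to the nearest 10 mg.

450 mg

CrCl = (140 − 29) × 93.4 / (72 × 1.96) = 10367.4 / 141.12 ≈ 73.5 mL/min
CrCl ≈ 73 mL/min → bracket 70–84 mL/min.
60% of 750 mg = 450 mg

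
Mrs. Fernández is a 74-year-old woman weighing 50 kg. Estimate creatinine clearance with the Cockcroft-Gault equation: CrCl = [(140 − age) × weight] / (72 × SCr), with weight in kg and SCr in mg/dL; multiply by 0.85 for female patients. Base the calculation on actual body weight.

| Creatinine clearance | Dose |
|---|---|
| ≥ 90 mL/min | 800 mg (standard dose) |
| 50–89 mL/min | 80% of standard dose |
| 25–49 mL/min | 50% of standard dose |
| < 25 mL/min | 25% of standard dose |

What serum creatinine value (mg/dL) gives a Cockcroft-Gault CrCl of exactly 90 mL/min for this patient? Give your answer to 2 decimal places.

0.43 mg/dL

Standard dose requires CrCl ≥ 90 mL/min.
Set (140 − 74) × 50 × 0.85 / (72 × SCr) = 90
SCr = (140 − 74) × 50 × 0.85 / (72 × 90) = 0.433 mg/dL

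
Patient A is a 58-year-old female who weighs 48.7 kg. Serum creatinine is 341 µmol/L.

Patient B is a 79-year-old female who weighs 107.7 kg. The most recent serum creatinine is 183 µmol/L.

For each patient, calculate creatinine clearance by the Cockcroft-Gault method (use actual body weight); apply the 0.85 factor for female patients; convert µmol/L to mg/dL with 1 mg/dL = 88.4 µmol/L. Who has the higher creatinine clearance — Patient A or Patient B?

Patient A: SCr = 341 / 88.4 = 3.857 mg/dL
Patient A: CrCl = (140 − 58) × 48.7 / (72 × 3.857) × 0.85 = 3993.4 / 277.70 × 0.85 ≈ 12.2 mL/min
Patient B: SCr = 183 / 88.4 = 2.07 mg/dL
Patient B: CrCl = (140 − 79) × 107.7 / (72 × 2.07) × 0.85 = 6569.7 / 149.04 × 0.85 ≈ 37.5 mL/min
12.2 vs 37.5 mL/min → Patient B is higher.

Patient B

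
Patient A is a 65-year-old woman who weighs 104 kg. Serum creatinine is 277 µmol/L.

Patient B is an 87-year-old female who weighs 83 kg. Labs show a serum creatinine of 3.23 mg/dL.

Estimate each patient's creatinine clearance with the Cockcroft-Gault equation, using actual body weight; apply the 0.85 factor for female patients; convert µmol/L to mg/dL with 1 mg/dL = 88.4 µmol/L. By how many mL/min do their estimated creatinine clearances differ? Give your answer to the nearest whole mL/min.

13 mL/min

Patient A: SCr = 277 / 88.4 = 3.133 mg/dL
Patient A: CrCl = (140 − 65) × 104 / (72 × 3.133) × 0.85 = 7800.0 / 225.58 × 0.85 ≈ 29.4 mL/min
Patient B: CrCl = (140 − 87) × 83 / (72 × 3.23) × 0.85 = 4399.0 / 232.56 × 0.85 ≈ 16.1 mL/min
|29.4 − 16.1| = 13.3 mL/min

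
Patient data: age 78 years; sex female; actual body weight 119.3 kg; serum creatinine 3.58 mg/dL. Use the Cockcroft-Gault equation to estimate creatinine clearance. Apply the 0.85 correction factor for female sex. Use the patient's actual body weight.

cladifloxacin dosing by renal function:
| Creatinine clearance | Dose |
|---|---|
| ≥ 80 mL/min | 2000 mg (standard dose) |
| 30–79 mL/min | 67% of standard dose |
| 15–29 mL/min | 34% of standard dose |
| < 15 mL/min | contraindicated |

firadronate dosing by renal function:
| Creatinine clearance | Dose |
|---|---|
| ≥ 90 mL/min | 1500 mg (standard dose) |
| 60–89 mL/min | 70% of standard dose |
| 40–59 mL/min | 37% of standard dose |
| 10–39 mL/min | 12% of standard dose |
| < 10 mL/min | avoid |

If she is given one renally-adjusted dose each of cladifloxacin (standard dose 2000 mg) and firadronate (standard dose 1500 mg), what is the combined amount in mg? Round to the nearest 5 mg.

CrCl = (140 − 78) × 119.3 / (72 × 3.58) × 0.85 = 7396.6 / 257.76 × 0.85 ≈ 24.4 mL/min
CrCl ≈ 24 mL/min.
cladifloxacin: 15–29 mL/min → 34% of 2000 mg = 680 mg.
firadronate: 10–39 mL/min → 12% of 1500 mg = 180 mg.
Total = 680 + 180 = 860 mg.

860 mg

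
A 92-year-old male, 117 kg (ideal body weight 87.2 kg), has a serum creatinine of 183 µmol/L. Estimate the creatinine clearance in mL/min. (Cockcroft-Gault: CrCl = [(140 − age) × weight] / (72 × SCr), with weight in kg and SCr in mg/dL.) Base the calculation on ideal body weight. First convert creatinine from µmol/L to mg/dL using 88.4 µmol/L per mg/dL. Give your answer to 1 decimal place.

28.1 mL/min

SCr = 183 / 88.4 = 2.07 mg/dL
CrCl = (140 − 92) × 87.2 / (72 × 2.07) = 4185.6 / 149.04 ≈ 28.1 mL/min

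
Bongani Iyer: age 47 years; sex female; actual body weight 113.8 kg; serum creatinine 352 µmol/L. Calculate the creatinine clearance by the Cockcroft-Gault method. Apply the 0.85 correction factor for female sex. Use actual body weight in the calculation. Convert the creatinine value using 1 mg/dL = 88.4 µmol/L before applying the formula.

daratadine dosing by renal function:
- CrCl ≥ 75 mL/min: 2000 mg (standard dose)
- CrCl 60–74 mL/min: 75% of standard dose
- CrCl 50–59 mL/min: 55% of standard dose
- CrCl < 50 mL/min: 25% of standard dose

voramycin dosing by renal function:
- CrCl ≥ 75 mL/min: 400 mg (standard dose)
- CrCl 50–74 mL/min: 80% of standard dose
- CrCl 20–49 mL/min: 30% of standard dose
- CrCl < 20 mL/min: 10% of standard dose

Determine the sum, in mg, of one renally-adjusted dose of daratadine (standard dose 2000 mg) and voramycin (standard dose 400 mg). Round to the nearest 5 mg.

620 mg

SCr = 352 / 88.4 = 3.982 mg/dL
CrCl = (140 − 47) × 113.8 / (72 × 3.982) × 0.85 = 10583.4 / 286.70 × 0.85 ≈ 31.4 mL/min
CrCl ≈ 31 mL/min.
daratadine: < 50 mL/min → 25% of 2000 mg = 500 mg.
voramycin: 20–49 mL/min → 30% of 400 mg = 120 mg.
Total = 500 + 120 = 620 mg.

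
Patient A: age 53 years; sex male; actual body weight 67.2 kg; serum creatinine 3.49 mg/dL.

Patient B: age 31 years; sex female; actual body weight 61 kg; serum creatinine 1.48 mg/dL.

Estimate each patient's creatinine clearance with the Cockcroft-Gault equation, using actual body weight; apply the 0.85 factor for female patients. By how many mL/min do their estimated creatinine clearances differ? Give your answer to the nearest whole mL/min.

Patient A: CrCl = (140 − 53) × 67.2 / (72 × 3.49) = 5846.4 / 251.28 ≈ 23.3 mL/min
Patient B: CrCl = (140 − 31) × 61 / (72 × 1.48) × 0.85 = 6649.0 / 106.56 × 0.85 ≈ 53.0 mL/min
|23.3 − 53.0| = 29.7 mL/min

30 mL/min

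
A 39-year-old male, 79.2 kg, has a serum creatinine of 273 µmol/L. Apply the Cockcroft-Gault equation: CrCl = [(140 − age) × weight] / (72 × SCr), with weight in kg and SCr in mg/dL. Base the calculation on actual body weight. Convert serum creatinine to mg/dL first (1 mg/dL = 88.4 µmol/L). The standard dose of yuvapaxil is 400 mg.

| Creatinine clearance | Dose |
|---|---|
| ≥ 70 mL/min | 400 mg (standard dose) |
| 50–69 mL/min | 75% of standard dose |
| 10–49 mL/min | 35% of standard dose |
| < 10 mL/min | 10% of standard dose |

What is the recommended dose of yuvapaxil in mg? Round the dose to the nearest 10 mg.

140 mg

SCr = 273 / 88.4 = 3.088 mg/dL
CrCl = (140 − 39) × 79.2 / (72 × 3.088) = 7999.2 / 222.34 ≈ 36.0 mL/min
CrCl ≈ 36 mL/min → bracket 10–49 mL/min.
35% of 400 mg = 140 mg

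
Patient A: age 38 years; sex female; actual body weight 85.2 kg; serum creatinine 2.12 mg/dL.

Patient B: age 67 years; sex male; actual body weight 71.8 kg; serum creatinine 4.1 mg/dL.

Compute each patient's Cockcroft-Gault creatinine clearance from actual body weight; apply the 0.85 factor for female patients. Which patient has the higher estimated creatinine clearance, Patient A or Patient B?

Patient A: CrCl = (140 − 38) × 85.2 / (72 × 2.12) × 0.85 = 8690.4 / 152.64 × 0.85 ≈ 48.4 mL/min
Patient B: CrCl = (140 − 67) × 71.8 / (72 × 4.1) = 5241.4 / 295.20 ≈ 17.8 mL/min
48.4 vs 17.8 mL/min → Patient A is higher.

Patient A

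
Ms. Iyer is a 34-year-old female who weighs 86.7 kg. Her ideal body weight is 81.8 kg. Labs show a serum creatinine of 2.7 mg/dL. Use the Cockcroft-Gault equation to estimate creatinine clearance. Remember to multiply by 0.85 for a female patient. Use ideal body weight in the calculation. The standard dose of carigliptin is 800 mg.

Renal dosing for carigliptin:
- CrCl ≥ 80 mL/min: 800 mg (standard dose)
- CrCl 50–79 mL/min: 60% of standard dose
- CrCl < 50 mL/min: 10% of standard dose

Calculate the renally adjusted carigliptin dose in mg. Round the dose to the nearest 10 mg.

80 mg

CrCl = (140 − 34) × 81.8 / (72 × 2.7) × 0.85 = 8670.8 / 194.40 × 0.85 ≈ 37.9 mL/min
CrCl ≈ 38 mL/min → bracket < 50 mL/min.
10% of 800 mg = 80 mg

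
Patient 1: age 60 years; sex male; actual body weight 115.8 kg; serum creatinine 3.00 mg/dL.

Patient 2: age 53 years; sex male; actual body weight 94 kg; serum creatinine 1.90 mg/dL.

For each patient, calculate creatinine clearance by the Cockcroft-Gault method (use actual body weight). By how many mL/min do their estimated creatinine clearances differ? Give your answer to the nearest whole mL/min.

17 mL/min

Patient 1: CrCl = (140 − 60) × 115.8 / (72 × 3) = 9264.0 / 216.00 ≈ 42.9 mL/min
Patient 2: CrCl = (140 − 53) × 94 / (72 × 1.9) = 8178.0 / 136.80 ≈ 59.8 mL/min
|42.9 − 59.8| = 16.9 mL/min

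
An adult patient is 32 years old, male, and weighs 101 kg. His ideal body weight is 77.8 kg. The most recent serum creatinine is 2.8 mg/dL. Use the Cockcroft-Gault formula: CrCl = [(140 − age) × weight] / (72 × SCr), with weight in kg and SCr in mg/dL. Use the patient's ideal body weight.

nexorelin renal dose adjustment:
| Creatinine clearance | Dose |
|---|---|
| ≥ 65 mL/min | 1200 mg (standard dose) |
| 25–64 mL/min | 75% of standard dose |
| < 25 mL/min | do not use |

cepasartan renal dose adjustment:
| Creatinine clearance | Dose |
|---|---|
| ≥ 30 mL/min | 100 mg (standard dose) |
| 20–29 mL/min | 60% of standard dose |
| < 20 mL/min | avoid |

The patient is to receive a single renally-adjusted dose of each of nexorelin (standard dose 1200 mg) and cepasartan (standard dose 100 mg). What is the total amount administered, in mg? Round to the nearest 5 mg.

CrCl = (140 − 32) × 77.8 / (72 × 2.8) = 8402.4 / 201.60 ≈ 41.7 mL/min
CrCl ≈ 42 mL/min.
nexorelin: 25–64 mL/min → 75% of 1200 mg = 900 mg.
cepasartan: ≥ 30 mL/min → 100% of 100 mg = 100 mg.
Total = 900 + 100 = 1000 mg.

1000 mg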